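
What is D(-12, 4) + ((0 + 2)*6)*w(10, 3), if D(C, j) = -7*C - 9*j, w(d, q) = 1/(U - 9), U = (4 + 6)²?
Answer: 4380/91 ≈ 48.132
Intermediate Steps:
U = 100 (U = 10² = 100)
w(d, q) = 1/91 (w(d, q) = 1/(100 - 9) = 1/91)
D(C, j) = -9*j - 7*C
D(-12, 4) + ((0 + 2)*6)*w(10, 3) = (-9*4 - 7*(-12)) + ((0 + 2)*6)*(1/91) = (-36 + 84) + (2*6)*(1/91) = 48 + 12*(1/91) = 48 + 12/91 = 4380/91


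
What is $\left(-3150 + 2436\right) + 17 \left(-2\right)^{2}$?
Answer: $-646$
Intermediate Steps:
$\left(-3150 + 2436\right) + 17 \left(-2\right)^{2} = -714 + 17 \cdot 4 = -714 + 68 = -646$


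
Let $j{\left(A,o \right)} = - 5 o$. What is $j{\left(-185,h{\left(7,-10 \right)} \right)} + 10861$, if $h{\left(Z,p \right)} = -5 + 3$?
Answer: $10871$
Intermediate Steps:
$h{\left(Z,p \right)} = -2$
$j{\left(-185,h{\left(7,-10 \right)} \right)} + 10861 = \left(-5\right) \left(-2\right) + 10861 = 10 + 10861 = 10871$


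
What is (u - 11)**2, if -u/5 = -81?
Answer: 155236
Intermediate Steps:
u = 405 (u = -5*(-81) = 405)
(u - 11)**2 = (405 - 11)**2 = 394**2 = 155236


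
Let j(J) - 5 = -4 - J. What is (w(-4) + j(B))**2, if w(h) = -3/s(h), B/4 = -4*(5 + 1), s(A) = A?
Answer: 152881/16 ≈ 9555.1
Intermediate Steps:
B = -96 (B = 4*(-4*(5 + 1)) = 4*(-4*6) = 4*(-24) = -96)
j(J) = 1 - J (j(J) = 5 + (-4 - J) = 1 - J)
w(h) = -3/h
(w(-4) + j(B))**2 = (-3/(-4) + (1 - 1*(-96)))**2 = (-3*(-1/4) + (1 + 96))**2 = (3/4 + 97)**2 = (391/4)**2 = 152881/16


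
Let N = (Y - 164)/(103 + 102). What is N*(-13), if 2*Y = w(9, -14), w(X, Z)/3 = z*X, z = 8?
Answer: 728/205 ≈ 3.5512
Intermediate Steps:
w(X, Z) = 24*X (w(X, Z) = 3*(8*X) = 24*X)
Y = 108 (Y = (24*9)/2 = (½)*216 = 108)
N = -56/205 (N = (108 - 164)/(103 + 102) = -56/205 ≈ -0.27317)
N*(-13) = -56/205*(-13) = 728/205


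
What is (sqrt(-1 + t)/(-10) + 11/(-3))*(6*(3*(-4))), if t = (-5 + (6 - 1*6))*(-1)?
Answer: 1392/5 ≈ 278.40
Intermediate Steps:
t = 5 (t = (-5 + (6 - 6))*(-1) = (-5 + 0)*(-1) = -5*(-1) = 5)
(sqrt(-1 + t)/(-10) + 11/(-3))*(6*(3*(-4))) = (sqrt(-1 + 5)/(-10) + 11/(-3))*(6*(3*(-4))) = (sqrt(4)*(-1/10) + 11*(-1/3))*(6*(-12)) = (2*(-1/10) - 11/3)*(-72) = (-1/5 - 11/3)*(-72) = -58/15*(-72) = 1392/5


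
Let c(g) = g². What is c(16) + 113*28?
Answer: 3420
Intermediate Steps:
c(16) + 113*28 = 16² + 113*28 = 256 + 3164 = 3420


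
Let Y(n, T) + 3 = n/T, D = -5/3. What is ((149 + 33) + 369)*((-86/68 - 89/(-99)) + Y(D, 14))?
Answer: -22620754/11781 ≈ -1920.1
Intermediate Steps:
D = -5/3 (D = -5*1/3 = -5/3 ≈ -1.6667)
Y(n, T) = -3 + n/T
((149 + 33) + 369)*((-86/68 - 89/(-99)) + Y(D, 14)) = ((149 + 33) + 369)*((-86/68 - 89/(-99)) + (-3 - 5/3/14)) = (182 + 369)*((-86*1/68 - 89*(-1/99)) + (-3 - 5/3*1/14)) = 551*((-43/34 + 89/99) + (-3 - 5/42)) = 551*(-1231/3366 - 131/42) = 551*(-41054/11781) = -22620754/11781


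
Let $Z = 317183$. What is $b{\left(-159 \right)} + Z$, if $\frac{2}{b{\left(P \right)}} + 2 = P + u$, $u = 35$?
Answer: $\frac{19982528}{63} \approx 3.1718 \cdot 10^{5}$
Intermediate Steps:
$b{\left(P \right)} = \frac{2}{33 + P}$ ($b{\left(P \right)} = \frac{2}{-2 + \left(P + 35\right)} = \frac{2}{-2 + \left(35 + P\right)} = \frac{2}{33 + P}$)
$b{\left(-159 \right)} + Z = \frac{2}{33 - 159} + 317183 = \frac{2}{-126} + 317183 = 2 \left(- \frac{1}{126}\right) + 317183 = - \frac{1}{63} + 317183 = \frac{19982528}{63}$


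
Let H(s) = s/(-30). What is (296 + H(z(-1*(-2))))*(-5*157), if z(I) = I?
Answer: -696923/3 ≈ -2.3231e+5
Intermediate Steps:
H(s) = -s/30 (H(s) = s*(-1/30) = -s/30)
(296 + H(z(-1*(-2))))*(-5*157) = (296 - (-1)*(-2)/30)*(-5*157) = (296 - 1/30*2)*(-785) = (296 - 1/15)*(-785) = (4439/15)*(-785) = -696923/3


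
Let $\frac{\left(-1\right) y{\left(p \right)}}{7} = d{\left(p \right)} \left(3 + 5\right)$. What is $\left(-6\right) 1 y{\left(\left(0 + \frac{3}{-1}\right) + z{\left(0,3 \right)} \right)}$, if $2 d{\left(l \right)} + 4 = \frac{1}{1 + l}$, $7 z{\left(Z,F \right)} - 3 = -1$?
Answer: $-770$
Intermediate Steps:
$z{\left(Z,F \right)} = \frac{2}{7}$ ($z{\left(Z,F \right)} = \frac{3}{7} + \frac{1}{7} \left(-1\right) = \frac{3}{7} - \frac{1}{7} = \frac{2}{7}$)
$d{\left(l \right)} = -2 + \frac{1}{2 \left(1 + l\right)}$
$y{\left(p \right)} = - \frac{28 \left(-3 - 4 p\right)}{1 + p}$ ($y{\left(p \right)} = - 7 \frac{-3 - 4 p}{2 \left(1 + p\right)} \left(3 + 5\right) = - 7 \frac{-3 - 4 p}{2 \left(1 + p\right)} 8 = - 7 \frac{4 \left(-3 - 4 p\right)}{1 + p} = - \frac{28 \left(-3 - 4 p\right)}{1 + p}$)
$\left(-6\right) 1 y{\left(\left(0 + \frac{3}{-1}\right) + z{\left(0,3 \right)} \right)} = \left(-6\right) 1 \frac{28 \left(3 + 4 \left(\left(0 + \frac{3}{-1}\right) + \frac{2}{7}\right)\right)}{1 + \left(\left(0 + \frac{3}{-1}\right) + \frac{2}{7}\right)} = - 6 \frac{28 \left(3 + 4 \left(\left(0 + 3 \left(-1\right)\right) + \frac{2}{7}\right)\right)}{1 + \left(\left(0 + 3 \left(-1\right)\right) + \frac{2}{7}\right)} = - 6 \frac{28 \left(3 + 4 \left(\left(0 - 3\right) + \frac{2}{7}\right)\right)}{1 + \left(\left(0 - 3\right) + \frac{2}{7}\right)} = - 6 \frac{28 \left(3 + 4 \left(-3 + \frac{2}{7}\right)\right)}{1 + \left(-3 + \frac{2}{7}\right)} = - 6 \frac{28 \left(3 + 4 \left(- \frac{19}{7}\right)\right)}{1 - \frac{19}{7}} = - 6 \frac{28 \left(3 - \frac{76}{7}\right)}{- \frac{12}{7}} = - 6 \cdot 28 \left(- \frac{7}{12}\right) \left(- \frac{55}{7}\right) = \left(-6\right) \frac{385}{3} = -770$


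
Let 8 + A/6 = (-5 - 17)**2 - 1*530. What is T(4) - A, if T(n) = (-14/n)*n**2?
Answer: 268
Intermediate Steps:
T(n) = -14*n
A = -324 (A = -48 + 6*((-5 - 17)**2 - 1*530) = -48 + 6*((-22)**2 - 530) = -48 + 6*(484 - 530) = -48 + 6*(-46) = -48 - 276 = -324)
T(4) - A = -14*4 - 1*(-324) = -56 + 324 = 268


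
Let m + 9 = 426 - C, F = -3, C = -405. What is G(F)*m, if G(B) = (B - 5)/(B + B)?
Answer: 1096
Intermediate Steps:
G(B) = (-5 + B)/(2*B) (G(B) = (-5 + B)/((2*B)) = (-5 + B)*(1/(2*B)) = (-5 + B)/(2*B))
m = 822 (m = -9 + (426 - 1*(-405)) = -9 + (426 + 405) = -9 + 831 = 822)
G(F)*m = ((½)*(-5 - 3)/(-3))*822 = ((½)*(-⅓)*(-8))*822 = (4/3)*822 = 1096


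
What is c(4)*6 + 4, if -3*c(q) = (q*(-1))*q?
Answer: 36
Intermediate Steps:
c(q) = q²/3 (c(q) = -q*(-1)*q/3 = -(-q)*q/3 = -(-1)*q²/3 = q²/3)
c(4)*6 + 4 = ((⅓)*4²)*6 + 4 = ((⅓)*16)*6 + 4 = (16/3)*6 + 4 = 32 + 4 = 36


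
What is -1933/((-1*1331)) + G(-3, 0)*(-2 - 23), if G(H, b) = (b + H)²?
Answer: -297542/1331 ≈ -223.55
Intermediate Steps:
G(H, b) = (H + b)²
-1933/((-1*1331)) + G(-3, 0)*(-2 - 23) = -1933/((-1*1331)) + (-3 + 0)²*(-2 - 23) = -1933/(-1331) + (-3)²*(-25) = -1933*(-1/1331) + 9*(-25) = 1933/1331 - 225 = -297542/1331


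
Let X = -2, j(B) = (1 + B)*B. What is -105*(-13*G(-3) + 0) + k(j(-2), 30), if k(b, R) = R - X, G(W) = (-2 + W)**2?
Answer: 34157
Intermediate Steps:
j(B) = B*(1 + B)
k(b, R) = 2 + R (k(b, R) = R - 1*(-2) = R + 2 = 2 + R)
-105*(-13*G(-3) + 0) + k(j(-2), 30) = -105*(-13*(-2 - 3)**2 + 0) + (2 + 30) = -105*(-13*(-5)**2 + 0) + 32 = -105*(-13*25 + 0) + 32 = -105*(-325 + 0) + 32 = -105*(-325) + 32 = 34125 + 32 = 34157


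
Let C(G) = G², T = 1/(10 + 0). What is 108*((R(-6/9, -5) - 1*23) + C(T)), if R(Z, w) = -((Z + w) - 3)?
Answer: -38673/25 ≈ -1546.9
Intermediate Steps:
T = ⅒ (T = 1/10 = ⅒ ≈ 0.10000)
R(Z, w) = 3 - Z - w (R(Z, w) = -(-3 + Z + w) = 3 - Z - w)
108*((R(-6/9, -5) - 1*23) + C(T)) = 108*(((3 - (-6)/9 - 1*(-5)) - 1*23) + (⅒)²) = 108*(((3 - (-6)/9 + 5) - 23) + 1/100) = 108*(((3 - 1*(-⅔) + 5) - 23) + 1/100) = 108*(((3 + ⅔ + 5) - 23) + 1/100) = 108*((26/3 - 23) + 1/100) = 108*(-43/3 + 1/100) = 108*(-4297/300) = -38673/25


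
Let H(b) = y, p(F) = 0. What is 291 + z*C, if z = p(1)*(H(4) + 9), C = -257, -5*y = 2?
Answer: 291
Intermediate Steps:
y = -⅖ (y = -⅕*2 = -⅖ ≈ -0.40000)
H(b) = -⅖
z = 0 (z = 0*(-⅖ + 9) = 0*(43/5) = 0)
291 + z*C = 291 + 0*(-257) = 291 + 0 = 291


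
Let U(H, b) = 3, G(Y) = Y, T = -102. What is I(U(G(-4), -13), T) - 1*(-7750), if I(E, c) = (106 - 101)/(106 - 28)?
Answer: 604505/78 ≈ 7750.1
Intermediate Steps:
I(E, c) = 5/78
I(U(G(-4), -13), T) - 1*(-7750) = 5/78 - 1*(-7750) = 5/78 + 7750 = 604505/78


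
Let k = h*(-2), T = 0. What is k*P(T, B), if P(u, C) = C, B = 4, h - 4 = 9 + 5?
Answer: -144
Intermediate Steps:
h = 18 (h = 4 + (9 + 5) = 4 + 14 = 18)
k = -36 (k = 18*(-2) = -36)
k*P(T, B) = -36*4 = -144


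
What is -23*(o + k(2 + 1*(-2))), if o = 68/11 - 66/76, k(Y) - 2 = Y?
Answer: -70311/418 ≈ -168.21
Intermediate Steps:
k(Y) = 2 + Y
o = 2221/418 (o = 68*(1/11) - 66*1/76 = 68/11 - 33/38 = 2221/418 ≈ 5.3134)
-23*(o + k(2 + 1*(-2))) = -23*(2221/418 + (2 + (2 + 1*(-2)))) = -23*(2221/418 + (2 + (2 - 2))) = -23*(2221/418 + (2 + 0)) = -23*(2221/418 + 2) = -23*3057/418 = -70311/418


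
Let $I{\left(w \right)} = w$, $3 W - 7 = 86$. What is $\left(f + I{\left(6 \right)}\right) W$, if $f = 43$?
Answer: $1519$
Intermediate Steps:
$W = 31$ ($W = \frac{7}{3} + \frac{1}{3} \cdot 86 = \frac{7}{3} + \frac{86}{3} = 31$)
$\left(f + I{\left(6 \right)}\right) W = \left(43 + 6\right) 31 = 49 \cdot 31 = 1519$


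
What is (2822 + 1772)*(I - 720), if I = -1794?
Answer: -11549316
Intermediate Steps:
(2822 + 1772)*(I - 720) = (2822 + 1772)*(-1794 - 720) = 4594*(-2514) = -11549316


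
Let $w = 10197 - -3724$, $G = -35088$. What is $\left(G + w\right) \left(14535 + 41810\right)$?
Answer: $-1192654615$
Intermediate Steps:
$w = 13921$ ($w = 10197 + 3724 = 13921$)
$\left(G + w\right) \left(14535 + 41810\right) = \left(-35088 + 13921\right) \left(14535 + 41810\right) = \left(-21167\right) 56345 = -1192654615$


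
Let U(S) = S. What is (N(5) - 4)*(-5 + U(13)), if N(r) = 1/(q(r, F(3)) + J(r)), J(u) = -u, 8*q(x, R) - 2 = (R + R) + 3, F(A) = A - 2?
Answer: -1120/33 ≈ -33.939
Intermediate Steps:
F(A) = -2 + A
q(x, R) = 5/8 + R/4 (q(x, R) = ¼ + ((R + R) + 3)/8 = ¼ + (2*R + 3)/8 = ¼ + (3 + 2*R)/8 = ¼ + (3/8 + R/4) = 5/8 + R/4)
N(r) = 1/(7/8 - r) (N(r) = 1/((5/8 + (-2 + 3)/4) - r) = 1/((5/8 + (¼)*1) - r) = 1/((5/8 + ¼) - r) = 1/(7/8 - r))
(N(5) - 4)*(-5 + U(13)) = (8/(7 - 8*5) - 4)*(-5 + 13) = (8/(7 - 40) - 4)*8 = (8/(-33) - 4)*8 = (8*(-1/33) - 4)*8 = (-8/33 - 4)*8 = -140/33*8 = -1120/33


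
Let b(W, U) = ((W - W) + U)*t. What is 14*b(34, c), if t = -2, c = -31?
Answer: 868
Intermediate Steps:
b(W, U) = -2*U (b(W, U) = ((W - W) + U)*(-2) = (0 + U)*(-2) = U*(-2) = -2*U)
14*b(34, c) = 14*(-2*(-31)) = 14*62 = 868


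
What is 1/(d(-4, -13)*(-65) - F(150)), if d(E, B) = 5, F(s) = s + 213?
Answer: -1/688 ≈ -0.0014535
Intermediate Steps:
F(s) = 213 + s
1/(d(-4, -13)*(-65) - F(150)) = 1/(5*(-65) - (213 + 150)) = 1/(-325 - 1*363) = 1/(-325 - 363) = 1/(-688) = -1/688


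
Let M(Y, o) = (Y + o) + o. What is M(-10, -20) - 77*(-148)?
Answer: 11346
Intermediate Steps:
M(Y, o) = Y + 2*o
M(-10, -20) - 77*(-148) = (-10 + 2*(-20)) - 77*(-148) = (-10 - 40) + 11396 = -50 + 11396 = 11346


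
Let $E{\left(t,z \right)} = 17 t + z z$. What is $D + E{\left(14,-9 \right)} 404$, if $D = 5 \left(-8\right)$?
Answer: $128836$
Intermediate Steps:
$D = -40$
$E{\left(t,z \right)} = z^{2} + 17 t$ ($E{\left(t,z \right)} = 17 t + z^{2} = z^{2} + 17 t$)
$D + E{\left(14,-9 \right)} 404 = -40 + \left(\left(-9\right)^{2} + 17 \cdot 14\right) 404 = -40 + \left(81 + 238\right) 404 = -40 + 319 \cdot 404 = -40 + 128876 = 128836$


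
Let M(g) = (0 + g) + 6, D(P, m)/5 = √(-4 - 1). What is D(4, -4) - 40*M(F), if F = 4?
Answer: -400 + 5*I*√5 ≈ -400.0 + 11.18*I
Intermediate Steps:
D(P, m) = 5*I*√5 (D(P, m) = 5*√(-4 - 1) = 5*√(-5) = 5*(I*√5) = 5*I*√5)
M(g) = 6 + g (M(g) = g + 6 = 6 + g)
D(4, -4) - 40*M(F) = 5*I*√5 - 40*(6 + 4) = 5*I*√5 - 40*10 = 5*I*√5 - 400 = -400 + 5*I*√5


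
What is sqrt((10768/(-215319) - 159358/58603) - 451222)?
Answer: 16*I*sqrt(280645040904454710919695)/12618339357 ≈ 671.73*I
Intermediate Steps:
sqrt((10768/(-215319) - 159358/58603) - 451222) = sqrt((10768*(-1/215319) - 159358*1/58603) - 451222) = sqrt((-10768/215319 - 159358/58603) - 451222) = sqrt(-34943842306/12618339357 - 451222) = sqrt(-5693707265186560/12618339357) = 16*I*sqrt(280645040904454710919695)/12618339357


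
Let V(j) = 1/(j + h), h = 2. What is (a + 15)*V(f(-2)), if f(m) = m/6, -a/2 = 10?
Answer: -3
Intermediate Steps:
a = -20 (a = -2*10 = -20)
f(m) = m/6 (f(m) = m*(⅙) = m/6)
V(j) = 1/(2 + j) (V(j) = 1/(j + 2) = 1/(2 + j))
(a + 15)*V(f(-2)) = (-20 + 15)/(2 + (⅙)*(-2)) = -5/(2 - ⅓) = -5/5/3 = -5*⅗ = -3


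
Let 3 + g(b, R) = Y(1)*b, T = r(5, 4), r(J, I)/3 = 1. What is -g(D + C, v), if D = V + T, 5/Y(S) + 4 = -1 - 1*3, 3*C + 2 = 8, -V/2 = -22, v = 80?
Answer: 269/8 ≈ 33.625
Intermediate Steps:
V = 44 (V = -2*(-22) = 44)
r(J, I) = 3 (r(J, I) = 3*1 = 3)
C = 2 (C = -⅔ + (⅓)*8 = -⅔ + 8/3 = 2)
T = 3
Y(S) = -5/8 (Y(S) = 5/(-4 + (-1 - 1*3)) = 5/(-4 + (-1 - 3)) = 5/(-4 - 4) = 5/(-8) = 5*(-⅛) = -5/8)
D = 47 (D = 44 + 3 = 47)
g(b, R) = -3 - 5*b/8
-g(D + C, v) = -(-3 - 5*(47 + 2)/8) = -(-3 - 5/8*49) = -(-3 - 245/8) = -1*(-269/8) = 269/8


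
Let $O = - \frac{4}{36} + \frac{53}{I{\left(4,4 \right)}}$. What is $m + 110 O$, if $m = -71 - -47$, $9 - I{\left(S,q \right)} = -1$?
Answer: $\frac{4921}{9} \approx 546.78$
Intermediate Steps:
$I{\left(S,q \right)} = 10$ ($I{\left(S,q \right)} = 9 - -1 = 9 + 1 = 10$)
$m = -24$ ($m = -71 + 47 = -24$)
$O = \frac{467}{90}$ ($O = - \frac{4}{36} + \frac{53}{10} = \left(-4\right) \frac{1}{36} + 53 \cdot \frac{1}{10} = - \frac{1}{9} + \frac{53}{10} = \frac{467}{90} \approx 5.1889$)
$m + 110 O = -24 + 110 \cdot \frac{467}{90} = -24 + \frac{5137}{9} = \frac{4921}{9}$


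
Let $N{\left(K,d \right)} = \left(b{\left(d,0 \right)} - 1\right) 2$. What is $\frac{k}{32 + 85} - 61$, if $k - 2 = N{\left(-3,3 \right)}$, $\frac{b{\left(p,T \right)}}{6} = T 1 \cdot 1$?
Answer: $-61$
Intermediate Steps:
$b{\left(p,T \right)} = 6 T$ ($b{\left(p,T \right)} = 6 T 1 \cdot 1 = 6 T 1 = 6 T$)
$N{\left(K,d \right)} = -2$ ($N{\left(K,d \right)} = \left(6 \cdot 0 - 1\right) 2 = \left(0 - 1\right) 2 = \left(-1\right) 2 = -2$)
$k = 0$ ($k = 2 - 2 = 0$)
$\frac{k}{32 + 85} - 61 = \frac{0}{32 + 85} - 61 = \frac{0}{117} - 61 = 0 \cdot \frac{1}{117} - 61 = 0 - 61 = -61$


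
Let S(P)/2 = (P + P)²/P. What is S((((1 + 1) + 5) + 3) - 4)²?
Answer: 2304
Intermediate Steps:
S(P) = 8*P (S(P) = 2*((P + P)²/P) = 2*((2*P)²/P) = 2*((4*P²)/P) = 2*(4*P) = 8*P)
S((((1 + 1) + 5) + 3) - 4)² = (8*((((1 + 1) + 5) + 3) - 4))² = (8*(((2 + 5) + 3) - 4))² = (8*((7 + 3) - 4))² = (8*(10 - 4))² = (8*6)² = 48² = 2304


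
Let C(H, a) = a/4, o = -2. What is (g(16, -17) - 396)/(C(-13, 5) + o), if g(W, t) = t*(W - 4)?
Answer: 800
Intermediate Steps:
g(W, t) = t*(-4 + W)
C(H, a) = a/4 (C(H, a) = a*(¼) = a/4)
(g(16, -17) - 396)/(C(-13, 5) + o) = (-17*(-4 + 16) - 396)/((¼)*5 - 2) = (-17*12 - 396)/(5/4 - 2) = (-204 - 396)/(-¾) = -600*(-4/3) = 800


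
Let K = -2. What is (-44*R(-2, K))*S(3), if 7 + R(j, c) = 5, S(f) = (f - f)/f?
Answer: 0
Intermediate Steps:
S(f) = 0 (S(f) = 0/f = 0)
R(j, c) = -2 (R(j, c) = -7 + 5 = -2)
(-44*R(-2, K))*S(3) = -44*(-2)*0 = 88*0 = 0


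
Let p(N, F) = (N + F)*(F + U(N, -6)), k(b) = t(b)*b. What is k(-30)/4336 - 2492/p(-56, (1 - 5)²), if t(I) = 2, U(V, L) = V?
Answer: -170333/108400 ≈ -1.5713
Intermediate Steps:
k(b) = 2*b
p(N, F) = (F + N)² (p(N, F) = (N + F)*(F + N) = (F + N)*(F + N) = (F + N)²)
k(-30)/4336 - 2492/p(-56, (1 - 5)²) = (2*(-30))/4336 - 2492/(((1 - 5)²)² + (-56)² + 2*(1 - 5)²*(-56)) = -60*1/4336 - 2492/(((-4)²)² + 3136 + 2*(-4)²*(-56)) = -15/1084 - 2492/(16² + 3136 + 2*16*(-56)) = -15/1084 - 2492/(256 + 3136 - 1792) = -15/1084 - 2492/1600 = -15/1084 - 2492*1/1600 = -15/1084 - 623/400 = -170333/108400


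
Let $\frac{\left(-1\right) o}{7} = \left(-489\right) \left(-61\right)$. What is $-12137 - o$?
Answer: $196666$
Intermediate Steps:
$o = -208803$ ($o = - 7 \left(\left(-489\right) \left(-61\right)\right) = \left(-7\right) 29829 = -208803$)
$-12137 - o = -12137 - -208803 = -12137 + 208803 = 196666$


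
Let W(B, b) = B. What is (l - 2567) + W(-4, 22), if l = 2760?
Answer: 189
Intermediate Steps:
(l - 2567) + W(-4, 22) = (2760 - 2567) - 4 = 193 - 4 = 189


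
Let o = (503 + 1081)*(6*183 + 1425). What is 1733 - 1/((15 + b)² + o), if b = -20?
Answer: 6925859980/3996457 ≈ 1733.0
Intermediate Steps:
o = 3996432 (o = 1584*(1098 + 1425) = 1584*2523 = 3996432)
1733 - 1/((15 + b)² + o) = 1733 - 1/((15 - 20)² + 3996432) = 1733 - 1/((-5)² + 3996432) = 1733 - 1/(25 + 3996432) = 1733 - 1/3996457 = 6925859980/3996457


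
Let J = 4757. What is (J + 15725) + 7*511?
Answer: 24059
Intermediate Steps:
(J + 15725) + 7*511 = (4757 + 15725) + 7*511 = 20482 + 3577 = 24059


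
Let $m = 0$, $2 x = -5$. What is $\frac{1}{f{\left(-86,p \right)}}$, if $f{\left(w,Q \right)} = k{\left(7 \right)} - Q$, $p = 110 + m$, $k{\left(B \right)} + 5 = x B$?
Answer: $- \frac{2}{265} \approx -0.0075472$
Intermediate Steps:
$x = - \frac{5}{2}$ ($x = \frac{1}{2} \left(-5\right) = - \frac{5}{2} \approx -2.5$)
$k{\left(B \right)} = -5 - \frac{5 B}{2}$
$p = 110$ ($p = 110 + 0 = 110$)
$f{\left(w,Q \right)} = - \frac{45}{2} - Q$ ($f{\left(w,Q \right)} = \left(-5 - \frac{35}{2}\right) - Q = - \frac{45}{2} - Q$)
$\frac{1}{f{\left(-86,p \right)}} = \frac{1}{- \frac{45}{2} - 110} = \frac{1}{- \frac{265}{2}} = - \frac{2}{265}$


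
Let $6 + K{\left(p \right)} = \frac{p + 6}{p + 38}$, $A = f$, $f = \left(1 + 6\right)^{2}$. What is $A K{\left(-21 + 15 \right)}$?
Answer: $-294$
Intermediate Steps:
$f = 49$ ($f = 7^{2} = 49$)
$A = 49$
$K{\left(p \right)} = -6 + \frac{6 + p}{38 + p}$ ($K{\left(p \right)} = -6 + \frac{p + 6}{p + 38} = -6 + \frac{6 + p}{38 + p}$)
$A K{\left(-21 + 15 \right)} = 49 \frac{-222 - 5 \left(-21 + 15\right)}{38 + \left(-21 + 15\right)} = 49 \frac{-222 - -30}{38 - 6} = 49 \frac{-222 + 30}{32} = 49 \cdot \frac{1}{32} \left(-192\right) = 49 \left(-6\right) = -294$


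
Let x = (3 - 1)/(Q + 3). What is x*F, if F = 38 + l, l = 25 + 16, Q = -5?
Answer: -79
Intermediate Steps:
l = 41
x = -1 (x = (3 - 1)/(-5 + 3) = 2/(-2) = 2*(-1/2) = -1)
F = 79 (F = 38 + 41 = 79)
x*F = -1*79 = -79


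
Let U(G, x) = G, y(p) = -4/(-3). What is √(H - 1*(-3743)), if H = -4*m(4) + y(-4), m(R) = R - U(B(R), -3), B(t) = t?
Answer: √33699/3 ≈ 61.191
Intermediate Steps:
y(p) = 4/3 (y(p) = -4*(-⅓) = 4/3)
m(R) = 0 (m(R) = R - R = 0)
H = 4/3 (H = -4*0 + 4/3 = 0 + 4/3 = 4/3 ≈ 1.3333)
√(H - 1*(-3743)) = √(4/3 - 1*(-3743)) = √(4/3 + 3743) = √(11233/3) = √33699/3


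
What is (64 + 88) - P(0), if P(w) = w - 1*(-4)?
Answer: 148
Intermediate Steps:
P(w) = 4 + w (P(w) = w + 4 = 4 + w)
(64 + 88) - P(0) = (64 + 88) - (4 + 0) = 152 - 1*4 = 152 - 4 = 148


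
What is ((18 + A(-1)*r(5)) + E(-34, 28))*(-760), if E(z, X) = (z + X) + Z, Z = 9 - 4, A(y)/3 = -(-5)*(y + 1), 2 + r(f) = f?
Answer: -12920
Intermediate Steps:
r(f) = -2 + f
A(y) = 15 + 15*y (A(y) = 3*(-(-5)*(y + 1)) = 3*(-(-5)*(1 + y)) = 3*(-(-5 - 5*y)) = 3*(5 + 5*y) = 15 + 15*y)
Z = 5
E(z, X) = 5 + X + z (E(z, X) = (z + X) + 5 = (X + z) + 5 = 5 + X + z)
((18 + A(-1)*r(5)) + E(-34, 28))*(-760) = ((18 + (15 + 15*(-1))*(-2 + 5)) + (5 + 28 - 34))*(-760) = ((18 + (15 - 15)*3) - 1)*(-760) = ((18 + 0*3) - 1)*(-760) = ((18 + 0) - 1)*(-760) = (18 - 1)*(-760) = 17*(-760) = -12920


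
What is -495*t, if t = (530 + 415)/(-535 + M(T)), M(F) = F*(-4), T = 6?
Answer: 467775/559 ≈ 836.81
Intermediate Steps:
M(F) = -4*F
t = -945/559 (t = (530 + 415)/(-535 - 4*6) = 945/(-535 - 24) = 945/(-559) = 945*(-1/559) = -945/559 ≈ -1.6905)
-495*t = -495*(-945/559) = 467775/559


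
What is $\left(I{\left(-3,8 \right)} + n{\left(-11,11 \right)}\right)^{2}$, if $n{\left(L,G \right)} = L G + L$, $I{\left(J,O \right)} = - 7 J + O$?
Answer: $10609$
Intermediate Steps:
$I{\left(J,O \right)} = O - 7 J$
$n{\left(L,G \right)} = L + G L$ ($n{\left(L,G \right)} = G L + L = L + G L$)
$\left(I{\left(-3,8 \right)} + n{\left(-11,11 \right)}\right)^{2} = \left(\left(8 - -21\right) - 11 \left(1 + 11\right)\right)^{2} = \left(\left(8 + 21\right) - 132\right)^{2} = \left(29 - 132\right)^{2} = \left(-103\right)^{2} = 10609$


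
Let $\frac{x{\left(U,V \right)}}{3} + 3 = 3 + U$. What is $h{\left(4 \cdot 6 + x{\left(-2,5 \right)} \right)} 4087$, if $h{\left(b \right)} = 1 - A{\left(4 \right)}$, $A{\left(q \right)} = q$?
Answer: $-12261$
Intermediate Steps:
$x{\left(U,V \right)} = 3 U$ ($x{\left(U,V \right)} = -9 + 3 \left(3 + U\right) = -9 + \left(9 + 3 U\right) = 3 U$)
$h{\left(b \right)} = -3$ ($h{\left(b \right)} = 1 - 4 = -3$)
$h{\left(4 \cdot 6 + x{\left(-2,5 \right)} \right)} 4087 = \left(-3\right) 4087 = -12261$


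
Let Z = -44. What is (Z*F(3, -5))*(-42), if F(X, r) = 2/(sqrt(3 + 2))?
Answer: 3696*sqrt(5)/5 ≈ 1652.9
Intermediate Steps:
F(X, r) = 2*sqrt(5)/5 (F(X, r) = 2/(sqrt(5)) = 2*(sqrt(5)/5) = 2*sqrt(5)/5)
(Z*F(3, -5))*(-42) = -88*sqrt(5)/5*(-42) = 3696*sqrt(5)/5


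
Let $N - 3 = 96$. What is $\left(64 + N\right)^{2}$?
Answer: $26569$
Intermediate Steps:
$N = 99$ ($N = 3 + 96 = 99$)
$\left(64 + N\right)^{2} = \left(64 + 99\right)^{2} = 163^{2} = 26569$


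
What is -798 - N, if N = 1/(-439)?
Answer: -350321/439 ≈ -798.00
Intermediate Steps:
N = -1/439 ≈ -0.0022779
-798 - N = -798 - 1*(-1/439) = -798 + 1/439 = -350321/439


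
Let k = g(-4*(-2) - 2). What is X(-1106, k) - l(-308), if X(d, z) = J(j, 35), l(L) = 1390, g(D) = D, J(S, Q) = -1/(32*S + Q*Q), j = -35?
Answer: -145951/105 ≈ -1390.0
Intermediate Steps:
J(S, Q) = -1/(Q² + 32*S) (J(S, Q) = -1/(32*S + Q²) = -1/(Q² + 32*S))
k = 6 (k = -4*(-2) - 2 = 8 - 2 = 6)
X(d, z) = -1/105 (X(d, z) = -1/(35² + 32*(-35)) = -1/(1225 - 1120) = -1/105)
X(-1106, k) - l(-308) = -1/105 - 1*1390 = -1/105 - 1390 = -145951/105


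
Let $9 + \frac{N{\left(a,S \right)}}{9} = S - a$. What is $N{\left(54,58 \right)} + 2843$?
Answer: $2798$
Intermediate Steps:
$N{\left(a,S \right)} = -81 - 9 a + 9 S$ ($N{\left(a,S \right)} = -81 + 9 \left(S - a\right) = -81 + \left(- 9 a + 9 S\right) = -81 - 9 a + 9 S$)
$N{\left(54,58 \right)} + 2843 = \left(-81 - 486 + 9 \cdot 58\right) + 2843 = \left(-81 - 486 + 522\right) + 2843 = -45 + 2843 = 2798$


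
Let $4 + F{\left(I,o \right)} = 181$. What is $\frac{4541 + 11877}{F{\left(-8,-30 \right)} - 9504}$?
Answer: $- \frac{16418}{9327} \approx -1.7603$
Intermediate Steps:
$F{\left(I,o \right)} = 177$ ($F{\left(I,o \right)} = -4 + 181 = 177$)
$\frac{4541 + 11877}{F{\left(-8,-30 \right)} - 9504} = \frac{4541 + 11877}{177 - 9504} = \frac{16418}{-9327} = 16418 \left(- \frac{1}{9327}\right) = - \frac{16418}{9327}$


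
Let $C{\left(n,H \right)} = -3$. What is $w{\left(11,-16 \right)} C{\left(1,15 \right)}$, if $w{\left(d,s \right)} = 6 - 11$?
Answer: $15$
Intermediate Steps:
$w{\left(d,s \right)} = -5$
$w{\left(11,-16 \right)} C{\left(1,15 \right)} = \left(-5\right) \left(-3\right) = 15$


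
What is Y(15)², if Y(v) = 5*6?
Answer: 900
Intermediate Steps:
Y(v) = 30
Y(15)² = 30² = 900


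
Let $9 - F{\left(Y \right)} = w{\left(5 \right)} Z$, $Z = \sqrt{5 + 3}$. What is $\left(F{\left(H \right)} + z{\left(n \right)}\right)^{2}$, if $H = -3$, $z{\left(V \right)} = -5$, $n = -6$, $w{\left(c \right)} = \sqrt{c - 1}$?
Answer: $48 - 32 \sqrt{2} \approx 2.7452$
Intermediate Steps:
$w{\left(c \right)} = \sqrt{-1 + c}$
$Z = 2 \sqrt{2}$ ($Z = \sqrt{8} = 2 \sqrt{2} \approx 2.8284$)
$F{\left(Y \right)} = 9 - 4 \sqrt{2}$ ($F{\left(Y \right)} = 9 - \sqrt{-1 + 5} \cdot 2 \sqrt{2} = 9 - \sqrt{4} \cdot 2 \sqrt{2} = 9 - 2 \cdot 2 \sqrt{2} = 9 - 4 \sqrt{2}$)
$\left(F{\left(H \right)} + z{\left(n \right)}\right)^{2} = \left(\left(9 - 4 \sqrt{2}\right) - 5\right)^{2} = \left(4 - 4 \sqrt{2}\right)^{2}$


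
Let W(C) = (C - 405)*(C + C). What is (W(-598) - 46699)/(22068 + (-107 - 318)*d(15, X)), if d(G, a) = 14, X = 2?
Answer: 1152889/16118 ≈ 71.528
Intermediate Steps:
W(C) = 2*C*(-405 + C) (W(C) = (-405 + C)*(2*C) = 2*C*(-405 + C))
(W(-598) - 46699)/(22068 + (-107 - 318)*d(15, X)) = (2*(-598)*(-405 - 598) - 46699)/(22068 + (-107 - 318)*14) = (2*(-598)*(-1003) - 46699)/(22068 - 425*14) = (1199588 - 46699)/(22068 - 5950) = 1152889/16118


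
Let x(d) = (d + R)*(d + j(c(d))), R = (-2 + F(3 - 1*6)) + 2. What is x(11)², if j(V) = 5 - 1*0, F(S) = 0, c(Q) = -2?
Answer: 30976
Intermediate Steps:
j(V) = 5 (j(V) = 5 + 0 = 5)
R = 0 (R = (-2 + 0) + 2 = -2 + 2 = 0)
x(d) = d*(5 + d) (x(d) = (d + 0)*(d + 5) = d*(5 + d))
x(11)² = (11*(5 + 11))² = (11*16)² = 176² = 30976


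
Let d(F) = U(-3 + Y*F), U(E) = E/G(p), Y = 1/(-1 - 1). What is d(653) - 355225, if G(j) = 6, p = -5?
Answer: -4263359/12 ≈ -3.5528e+5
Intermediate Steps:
Y = -1/2 (Y = 1/(-2) = -1/2 ≈ -0.50000)
U(E) = E/6
d(F) = -1/2 - F/12 (d(F) = (-3 - F/2)/6 = -1/2 - F/12)
d(653) - 355225 = (-1/2 - 1/12*653) - 355225 = (-1/2 - 653/12) - 355225 = -659/12 - 355225 = -4263359/12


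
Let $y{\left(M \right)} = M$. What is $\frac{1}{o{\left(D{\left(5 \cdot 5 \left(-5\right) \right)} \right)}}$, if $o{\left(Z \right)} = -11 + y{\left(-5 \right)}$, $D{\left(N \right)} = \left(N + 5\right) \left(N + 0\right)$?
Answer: $- \frac{1}{16} \approx -0.0625$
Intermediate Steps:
$D{\left(N \right)} = N \left(5 + N\right)$ ($D{\left(N \right)} = \left(5 + N\right) N = N \left(5 + N\right)$)
$o{\left(Z \right)} = -16$ ($o{\left(Z \right)} = -11 - 5 = -16$)
$\frac{1}{o{\left(D{\left(5 \cdot 5 \left(-5\right) \right)} \right)}} = \frac{1}{-16} = - \frac{1}{16}$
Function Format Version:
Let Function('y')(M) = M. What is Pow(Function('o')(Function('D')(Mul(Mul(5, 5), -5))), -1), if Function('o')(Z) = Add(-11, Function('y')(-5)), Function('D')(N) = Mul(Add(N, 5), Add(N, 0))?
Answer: Rational(-1, 16) ≈ -0.062500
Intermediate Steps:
Function('D')(N) = Mul(N, Add(5, N)) (Function('D')(N) = Mul(Add(5, N), N) = Mul(N, Add(5, N)))
Function('o')(Z) = -16 (Function('o')(Z) = Add(-11, -5) = -16)
Pow(Function('o')(Function('D')(Mul(Mul(5, 5), -5))), -1) = Pow(-16, -1) = Rational(-1, 16)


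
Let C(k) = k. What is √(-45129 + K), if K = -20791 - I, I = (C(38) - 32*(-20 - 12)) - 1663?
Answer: I*√65319 ≈ 255.58*I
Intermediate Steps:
I = -601 (I = (38 - 32*(-20 - 12)) - 1663 = (38 - 32*(-32)) - 1663 = (38 + 1024) - 1663 = 1062 - 1663 = -601)
K = -20190 (K = -20791 - 1*(-601) = -20791 + 601 = -20190)
√(-45129 + K) = √(-45129 - 20190) = √(-65319) = I*√65319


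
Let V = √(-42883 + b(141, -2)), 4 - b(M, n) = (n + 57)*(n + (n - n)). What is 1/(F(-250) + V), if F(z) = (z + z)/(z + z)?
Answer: 1/42770 - I*√42769/42770 ≈ 2.3381e-5 - 0.0048353*I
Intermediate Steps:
F(z) = 1 (F(z) = (2*z)/((2*z)) = (2*z)*(1/(2*z)) = 1)
b(M, n) = 4 - n*(57 + n) (b(M, n) = 4 - (n + 57)*(n + (n - n)) = 4 - (57 + n)*(n + 0) = 4 - (57 + n)*n = 4 - n*(57 + n))
V = I*√42769 (V = √(-42883 + (4 - 1*(-2)² - 57*(-2))) = √(-42883 + (4 - 1*4 + 114)) = √(-42883 + (4 - 4 + 114)) = √(-42883 + 114) = √(-42769) = I*√42769 ≈ 206.81*I)
1/(F(-250) + V) = 1/(1 + I*√42769)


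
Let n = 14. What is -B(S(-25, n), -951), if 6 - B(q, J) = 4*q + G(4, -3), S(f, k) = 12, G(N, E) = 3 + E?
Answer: 42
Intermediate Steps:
B(q, J) = 6 - 4*q (B(q, J) = 6 - (4*q + (3 - 3)) = 6 - (4*q + 0) = 6 - 4*q)
-B(S(-25, n), -951) = -(6 - 4*12) = -(6 - 48) = -1*(-42) = 42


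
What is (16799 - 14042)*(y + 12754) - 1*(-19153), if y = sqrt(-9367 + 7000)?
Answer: 35181931 + 8271*I*sqrt(263) ≈ 3.5182e+7 + 1.3413e+5*I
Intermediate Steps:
y = 3*I*sqrt(263) (y = sqrt(-2367) = 3*I*sqrt(263) ≈ 48.652*I)
(16799 - 14042)*(y + 12754) - 1*(-19153) = (16799 - 14042)*(3*I*sqrt(263) + 12754) - 1*(-19153) = 2757*(12754 + 3*I*sqrt(263)) + 19153 = (35162778 + 8271*I*sqrt(263)) + 19153 = 35181931 + 8271*I*sqrt(263)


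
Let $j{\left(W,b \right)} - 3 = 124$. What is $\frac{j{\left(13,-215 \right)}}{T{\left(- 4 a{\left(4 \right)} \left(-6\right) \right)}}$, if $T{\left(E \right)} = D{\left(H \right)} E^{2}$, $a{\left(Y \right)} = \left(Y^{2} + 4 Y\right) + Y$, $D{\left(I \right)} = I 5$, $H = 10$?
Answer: $\frac{127}{37324800} \approx 3.4026 \cdot 10^{-6}$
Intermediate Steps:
$j{\left(W,b \right)} = 127$ ($j{\left(W,b \right)} = 3 + 124 = 127$)
$D{\left(I \right)} = 5 I$
$a{\left(Y \right)} = Y^{2} + 5 Y$
$T{\left(E \right)} = 50 E^{2}$ ($T{\left(E \right)} = 5 \cdot 10 E^{2} = 50 E^{2}$)
$\frac{j{\left(13,-215 \right)}}{T{\left(- 4 a{\left(4 \right)} \left(-6\right) \right)}} = \frac{127}{50 \left(- 4 \cdot 4 \left(5 + 4\right) \left(-6\right)\right)^{2}} = \frac{127}{50 \left(- 4 \cdot 4 \cdot 9 \left(-6\right)\right)^{2}} = \frac{127}{50 \left(\left(-4\right) 36 \left(-6\right)\right)^{2}} = \frac{127}{50 \left(\left(-144\right) \left(-6\right)\right)^{2}} = \frac{127}{50 \cdot 864^{2}} = \frac{127}{50 \cdot 746496} = \frac{127}{37324800}$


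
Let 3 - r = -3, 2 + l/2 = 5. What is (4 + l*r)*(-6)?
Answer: -240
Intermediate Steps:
l = 6 (l = -4 + 2*5 = -4 + 10 = 6)
r = 6 (r = 3 - 1*(-3) = 3 + 3 = 6)
(4 + l*r)*(-6) = (4 + 6*6)*(-6) = (4 + 36)*(-6) = 40*(-6) = -240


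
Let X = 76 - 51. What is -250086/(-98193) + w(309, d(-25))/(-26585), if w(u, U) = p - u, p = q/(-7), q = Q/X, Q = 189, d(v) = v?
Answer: 55658199962/21753840875 ≈ 2.5585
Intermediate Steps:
X = 25
q = 189/25 ≈ 7.5600
p = -27/25 (p = (189/25)/(-7) = (189/25)*(-⅐) = -27/25 ≈ -1.0800)
w(u, U) = -27/25 - u
-250086/(-98193) + w(309, d(-25))/(-26585) = -250086/(-98193) + (-27/25 - 1*309)/(-26585) = -250086*(-1/98193) + (-27/25 - 309)*(-1/26585) = 83362/32731 - 7752/25*(-1/26585) = 83362/32731 + 7752/664625 = 55658199962/21753840875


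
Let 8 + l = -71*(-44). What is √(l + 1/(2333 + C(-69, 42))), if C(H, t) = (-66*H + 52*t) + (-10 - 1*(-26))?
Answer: √257299250091/9087 ≈ 55.821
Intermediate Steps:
C(H, t) = 16 - 66*H + 52*t (C(H, t) = (-66*H + 52*t) + (-10 + 26) = (-66*H + 52*t) + 16 = 16 - 66*H + 52*t)
l = 3116 (l = -8 - 71*(-44) = -8 + 3124 = 3116)
√(l + 1/(2333 + C(-69, 42))) = √(3116 + 1/(2333 + (16 - 66*(-69) + 52*42))) = √(3116 + 1/(2333 + (16 + 4554 + 2184))) = √(3116 + 1/(2333 + 6754)) = √(3116 + 1/9087) = √(28315093/9087) = √257299250091/9087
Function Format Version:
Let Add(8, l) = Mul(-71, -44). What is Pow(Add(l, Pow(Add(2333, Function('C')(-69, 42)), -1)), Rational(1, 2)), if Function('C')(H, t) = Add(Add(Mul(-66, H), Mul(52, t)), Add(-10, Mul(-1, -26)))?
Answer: Mul(Rational(1, 9087), Pow(257299250091, Rational(1, 2))) ≈ 55.821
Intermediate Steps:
Function('C')(H, t) = Add(16, Mul(-66, H), Mul(52, t)) (Function('C')(H, t) = Add(Add(Mul(-66, H), Mul(52, t)), Add(-10, 26)) = Add(Add(Mul(-66, H), Mul(52, t)), 16) = Add(16, Mul(-66, H), Mul(52, t)))
l = 3116 (l = Add(-8, Mul(-71, -44)) = Add(-8, 3124) = 3116)
Pow(Add(l, Pow(Add(2333, Function('C')(-69, 42)), -1)), Rational(1, 2)) = Pow(Add(3116, Pow(Add(2333, Add(16, Mul(-66, -69), Mul(52, 42))), -1)), Rational(1, 2)) = Pow(Add(3116, Pow(Add(2333, Add(16, 4554, 2184)), -1)), Rational(1, 2)) = Pow(Add(3116, Pow(Add(2333, 6754), -1)), Rational(1, 2)) = Pow(Add(3116, Pow(9087, -1)), Rational(1, 2)) = Pow(Add(3116, Rational(1, 9087)), Rational(1, 2)) = Pow(Rational(28315093, 9087), Rational(1, 2)) = Mul(Rational(1, 9087), Pow(257299250091, Rational(1, 2)))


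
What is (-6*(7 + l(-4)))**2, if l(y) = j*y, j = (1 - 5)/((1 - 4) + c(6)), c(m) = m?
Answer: 5476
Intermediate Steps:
j = -4/3 (j = (1 - 5)/((1 - 4) + 6) = -4/(-3 + 6) = -4/3 ≈ -1.3333)
l(y) = -4*y/3
(-6*(7 + l(-4)))**2 = (-6*(7 - 4/3*(-4)))**2 = (-6*(7 + 16/3))**2 = (-6*37/3)**2 = (-74)**2 = 5476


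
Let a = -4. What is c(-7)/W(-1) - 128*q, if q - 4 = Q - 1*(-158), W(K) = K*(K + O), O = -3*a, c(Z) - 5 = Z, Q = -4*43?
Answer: 14082/11 ≈ 1280.2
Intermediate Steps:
Q = -172
c(Z) = 5 + Z
O = 12 (O = -3*(-4) = 12)
W(K) = K*(12 + K) (W(K) = K*(K + 12) = K*(12 + K))
q = -10 (q = 4 + (-172 - 1*(-158)) = 4 + (-172 + 158) = 4 - 14 = -10)
c(-7)/W(-1) - 128*q = (5 - 7)/((-(12 - 1))) - 128*(-10) = -2/((-1*11)) + 1280 = -2/(-11) + 1280 = -2*(-1/11) + 1280 = 2/11 + 1280 = 14082/11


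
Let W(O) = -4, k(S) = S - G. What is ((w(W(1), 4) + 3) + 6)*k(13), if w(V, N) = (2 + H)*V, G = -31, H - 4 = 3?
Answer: -1188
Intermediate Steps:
H = 7 (H = 4 + 3 = 7)
k(S) = 31 + S (k(S) = S - 1*(-31) = S + 31 = 31 + S)
w(V, N) = 9*V (w(V, N) = (2 + 7)*V = 9*V)
((w(W(1), 4) + 3) + 6)*k(13) = ((9*(-4) + 3) + 6)*(31 + 13) = ((-36 + 3) + 6)*44 = (-33 + 6)*44 = -27*44 = -1188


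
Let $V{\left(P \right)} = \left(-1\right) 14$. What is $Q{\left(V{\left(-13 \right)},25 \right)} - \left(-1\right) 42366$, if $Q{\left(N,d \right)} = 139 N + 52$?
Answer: $40472$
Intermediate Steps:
$V{\left(P \right)} = -14$
$Q{\left(N,d \right)} = 52 + 139 N$
$Q{\left(V{\left(-13 \right)},25 \right)} - \left(-1\right) 42366 = \left(52 + 139 \left(-14\right)\right) - \left(-1\right) 42366 = \left(52 - 1946\right) - -42366 = -1894 + 42366 = 40472$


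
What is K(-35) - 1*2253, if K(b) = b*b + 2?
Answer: -1026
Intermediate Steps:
K(b) = 2 + b**2 (K(b) = b**2 + 2 = 2 + b**2)
K(-35) - 1*2253 = (2 + (-35)**2) - 1*2253 = (2 + 1225) - 2253 = 1227 - 2253 = -1026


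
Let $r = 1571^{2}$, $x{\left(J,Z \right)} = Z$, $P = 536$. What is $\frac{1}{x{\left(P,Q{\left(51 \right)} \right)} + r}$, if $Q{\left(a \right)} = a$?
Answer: $\frac{1}{2468092} \approx 4.0517 \cdot 10^{-7}$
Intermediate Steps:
$r = 2468041$
$\frac{1}{x{\left(P,Q{\left(51 \right)} \right)} + r} = \frac{1}{51 + 2468041} = \frac{1}{2468092}$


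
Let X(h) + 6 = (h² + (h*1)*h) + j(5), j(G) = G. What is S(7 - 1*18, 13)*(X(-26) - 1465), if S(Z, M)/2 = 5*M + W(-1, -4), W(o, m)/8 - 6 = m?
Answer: -18468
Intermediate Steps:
W(o, m) = 48 + 8*m
S(Z, M) = 32 + 10*M (S(Z, M) = 2*(5*M + (48 + 8*(-4))) = 2*(5*M + (48 - 32)) = 2*(5*M + 16) = 2*(16 + 5*M) = 32 + 10*M)
X(h) = -1 + 2*h² (X(h) = -6 + ((h² + (h*1)*h) + 5) = -6 + ((h² + h*h) + 5) = -6 + ((h² + h²) + 5) = -6 + (2*h² + 5) = -6 + (5 + 2*h²) = -1 + 2*h²)
S(7 - 1*18, 13)*(X(-26) - 1465) = (32 + 10*13)*((-1 + 2*(-26)²) - 1465) = (32 + 130)*((-1 + 2*676) - 1465) = 162*((-1 + 1352) - 1465) = 162*(1351 - 1465) = 162*(-114) = -18468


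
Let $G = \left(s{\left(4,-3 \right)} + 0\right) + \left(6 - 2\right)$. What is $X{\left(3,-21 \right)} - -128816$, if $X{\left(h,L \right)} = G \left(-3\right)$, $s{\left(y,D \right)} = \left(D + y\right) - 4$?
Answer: $128813$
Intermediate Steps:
$s{\left(y,D \right)} = -4 + D + y$
$G = 1$ ($G = \left(\left(-4 - 3 + 4\right) + 0\right) + \left(6 - 2\right) = \left(-3 + 0\right) + 4 = -3 + 4 = 1$)
$X{\left(h,L \right)} = -3$ ($X{\left(h,L \right)} = 1 \left(-3\right) = -3$)
$X{\left(3,-21 \right)} - -128816 = -3 - -128816 = -3 + 128816 = 128813$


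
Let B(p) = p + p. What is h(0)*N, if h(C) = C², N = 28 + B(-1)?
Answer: 0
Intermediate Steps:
B(p) = 2*p
N = 26 (N = 28 + 2*(-1) = 28 - 2 = 26)
h(0)*N = 0²*26 = 0*26 = 0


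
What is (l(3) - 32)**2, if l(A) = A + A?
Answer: 676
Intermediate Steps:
l(A) = 2*A
(l(3) - 32)**2 = (2*3 - 32)**2 = (6 - 32)**2 = (-26)**2 = 676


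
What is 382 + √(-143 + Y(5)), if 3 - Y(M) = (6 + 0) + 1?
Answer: 382 + 7*I*√3 ≈ 382.0 + 12.124*I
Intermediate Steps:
Y(M) = -4 (Y(M) = 3 - ((6 + 0) + 1) = 3 - (6 + 1) = 3 - 1*7 = 3 - 7 = -4)
382 + √(-143 + Y(5)) = 382 + √(-143 - 4) = 382 + √(-147) = 382 + 7*I*√3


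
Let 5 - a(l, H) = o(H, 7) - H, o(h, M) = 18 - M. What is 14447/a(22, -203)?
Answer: -14447/209 ≈ -69.124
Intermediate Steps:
a(l, H) = -6 + H (a(l, H) = 5 - ((18 - 1*7) - H) = 5 - ((18 - 7) - H) = 5 - (11 - H) = 5 + (-11 + H) = -6 + H)
14447/a(22, -203) = 14447/(-6 - 203) = 14447/(-209) = 14447*(-1/209) = -14447/209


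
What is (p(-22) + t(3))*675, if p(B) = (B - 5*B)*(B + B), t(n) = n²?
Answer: -2607525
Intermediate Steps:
p(B) = -8*B² (p(B) = (-4*B)*(2*B) = -8*B²)
(p(-22) + t(3))*675 = (-8*(-22)² + 3²)*675 = (-8*484 + 9)*675 = (-3872 + 9)*675 = -3863*675 = -2607525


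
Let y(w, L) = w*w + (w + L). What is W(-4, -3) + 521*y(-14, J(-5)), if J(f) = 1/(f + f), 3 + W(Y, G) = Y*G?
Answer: 947789/10 ≈ 94779.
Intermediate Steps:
W(Y, G) = -3 + G*Y (W(Y, G) = -3 + Y*G = -3 + G*Y)
J(f) = 1/(2*f)
y(w, L) = L + w + w² (y(w, L) = w² + (L + w) = L + w + w²)
W(-4, -3) + 521*y(-14, J(-5)) = (-3 - 3*(-4)) + 521*((½)/(-5) - 14 + (-14)²) = (-3 + 12) + 521*((½)*(-⅕) - 14 + 196) = 9 + 521*(-⅒ - 14 + 196) = 9 + 521*(1819/10) = 9 + 947699/10 = 947789/10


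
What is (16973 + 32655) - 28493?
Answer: 21135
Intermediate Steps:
(16973 + 32655) - 28493 = 49628 - 28493 = 21135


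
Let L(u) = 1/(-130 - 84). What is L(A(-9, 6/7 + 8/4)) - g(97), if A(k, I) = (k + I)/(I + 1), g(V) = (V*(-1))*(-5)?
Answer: -103791/214 ≈ -485.00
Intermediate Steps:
g(V) = 5*V (g(V) = -V*(-5) = 5*V)
A(k, I) = (I + k)/(1 + I)
L(u) = -1/214 (L(u) = 1/(-214) = -1/214)
L(A(-9, 6/7 + 8/4)) - g(97) = -1/214 - 5*97 = -1/214 - 1*485 = -1/214 - 485 = -103791/214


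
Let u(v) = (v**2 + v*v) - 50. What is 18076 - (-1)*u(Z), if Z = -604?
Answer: 747658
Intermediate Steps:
u(v) = -50 + 2*v**2 (u(v) = (v**2 + v**2) - 50 = 2*v**2 - 50 = -50 + 2*v**2)
18076 - (-1)*u(Z) = 18076 - (-1)*(-50 + 2*(-604)**2) = 18076 - (-1)*(-50 + 2*364816) = 18076 - (-1)*(-50 + 729632) = 18076 - (-1)*729582 = 18076 - 1*(-729582) = 18076 + 729582 = 747658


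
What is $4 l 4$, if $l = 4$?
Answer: $64$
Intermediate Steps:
$4 l 4 = 4 \cdot 4 \cdot 4 = 16 \cdot 4 = 64$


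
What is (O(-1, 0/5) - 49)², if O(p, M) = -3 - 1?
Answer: 2809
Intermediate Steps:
O(p, M) = -4
(O(-1, 0/5) - 49)² = (-4 - 49)² = (-53)² = 2809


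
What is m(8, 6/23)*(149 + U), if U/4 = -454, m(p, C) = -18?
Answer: 30006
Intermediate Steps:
U = -1816 (U = 4*(-454) = -1816)
m(8, 6/23)*(149 + U) = -18*(149 - 1816) = -18*(-1667) = 30006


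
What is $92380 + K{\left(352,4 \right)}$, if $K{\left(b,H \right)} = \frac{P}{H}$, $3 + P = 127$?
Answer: $92411$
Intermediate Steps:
$P = 124$ ($P = -3 + 127 = 124$)
$K{\left(b,H \right)} = \frac{124}{H}$
$92380 + K{\left(352,4 \right)} = 92380 + \frac{124}{4} = 92380 + 124 \cdot \frac{1}{4} = 92380 + 31 = 92411$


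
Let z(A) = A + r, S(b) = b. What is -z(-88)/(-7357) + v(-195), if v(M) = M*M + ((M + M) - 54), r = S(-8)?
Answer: 276483321/7357 ≈ 37581.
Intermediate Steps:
r = -8
z(A) = -8 + A (z(A) = A - 8 = -8 + A)
v(M) = -54 + M² + 2*M (v(M) = M² + (2*M - 54) = M² + (-54 + 2*M) = -54 + M² + 2*M)
-z(-88)/(-7357) + v(-195) = -(-8 - 88)/(-7357) + (-54 + (-195)² + 2*(-195)) = -1*(-96)*(-1/7357) + (-54 + 38025 - 390) = 96*(-1/7357) + 37581 = -96/7357 + 37581 = 276483321/7357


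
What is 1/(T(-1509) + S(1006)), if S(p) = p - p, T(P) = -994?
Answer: -1/994 ≈ -0.0010060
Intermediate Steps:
S(p) = 0
1/(T(-1509) + S(1006)) = 1/(-994 + 0) = 1/(-994) = -1/994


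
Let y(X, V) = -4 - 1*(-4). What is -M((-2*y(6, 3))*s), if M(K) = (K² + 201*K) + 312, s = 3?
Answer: -312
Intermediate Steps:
y(X, V) = 0 (y(X, V) = -4 + 4 = 0)
M(K) = 312 + K² + 201*K
-M((-2*y(6, 3))*s) = -(312 + (-2*0*3)² + 201*(-2*0*3)) = -(312 + (0*3)² + 201*(0*3)) = -(312 + 0² + 201*0) = -(312 + 0 + 0) = -1*312 = -312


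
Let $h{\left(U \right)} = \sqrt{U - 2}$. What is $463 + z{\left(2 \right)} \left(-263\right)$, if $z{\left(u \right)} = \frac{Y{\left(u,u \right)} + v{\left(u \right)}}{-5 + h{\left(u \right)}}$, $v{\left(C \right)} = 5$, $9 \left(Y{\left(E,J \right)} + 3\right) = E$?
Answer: $\frac{5219}{9} \approx 579.89$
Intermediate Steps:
$Y{\left(E,J \right)} = -3 + \frac{E}{9}$
$h{\left(U \right)} = \sqrt{-2 + U}$
$z{\left(u \right)} = \frac{2 + \frac{u}{9}}{-5 + \sqrt{-2 + u}}$ ($z{\left(u \right)} = \frac{\left(-3 + \frac{u}{9}\right) + 5}{-5 + \sqrt{-2 + u}} = \frac{2 + \frac{u}{9}}{-5 + \sqrt{-2 + u}}$)
$463 + z{\left(2 \right)} \left(-263\right) = 463 + \frac{18 + 2}{9 \left(-5 + \sqrt{-2 + 2}\right)} \left(-263\right) = 463 + \frac{1}{9} \frac{1}{-5 + \sqrt{0}} \cdot 20 \left(-263\right) = 463 + \frac{1}{9} \frac{1}{-5 + 0} \cdot 20 \left(-263\right) = 463 + \frac{1}{9} \frac{1}{-5} \cdot 20 \left(-263\right) = 463 + \frac{1}{9} \left(- \frac{1}{5}\right) 20 \left(-263\right) = 463 - - \frac{1052}{9} = 463 + \frac{1052}{9} = \frac{5219}{9}$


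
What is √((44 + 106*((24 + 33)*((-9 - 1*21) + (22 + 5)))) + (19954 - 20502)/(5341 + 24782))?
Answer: 13*I*√10787334142/10041 ≈ 134.47*I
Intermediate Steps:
√((44 + 106*((24 + 33)*((-9 - 1*21) + (22 + 5)))) + (19954 - 20502)/(5341 + 24782)) = √((44 + 106*(57*((-9 - 21) + 27))) - 548/30123) = √((44 + 106*(57*(-30 + 27))) - 548*1/30123) = √((44 + 106*(57*(-3))) - 548/30123) = √((44 + 106*(-171)) - 548/30123) = √((44 - 18126) - 548/30123) = √(-18082 - 548/30123) = √(-544684634/30123) = 13*I*√10787334142/10041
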